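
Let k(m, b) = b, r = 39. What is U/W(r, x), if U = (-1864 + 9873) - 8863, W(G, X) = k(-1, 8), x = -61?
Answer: -427/4 ≈ -106.75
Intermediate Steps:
W(G, X) = 8
U = -854 (U = 8009 - 8863 = -854)
U/W(r, x) = -854/8 = -854*⅛ = -427/4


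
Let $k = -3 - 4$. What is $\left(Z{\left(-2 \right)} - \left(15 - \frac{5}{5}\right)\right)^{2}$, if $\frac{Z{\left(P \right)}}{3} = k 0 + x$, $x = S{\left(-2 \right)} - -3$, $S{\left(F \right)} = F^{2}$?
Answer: $49$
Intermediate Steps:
$x = 7$ ($x = \left(-2\right)^{2} - -3 = 4 + 3 = 7$)
$k = -7$ ($k = -3 - 4 = -7$)
$Z{\left(P \right)} = 21$ ($Z{\left(P \right)} = 3 \left(\left(-7\right) 0 + 7\right) = 3 \left(0 + 7\right) = 3 \cdot 7 = 21$)
$\left(Z{\left(-2 \right)} - \left(15 - \frac{5}{5}\right)\right)^{2} = \left(21 - \left(15 - \frac{5}{5}\right)\right)^{2} = \left(21 - \left(15 - 1\right)\right)^{2} = \left(21 - 14\right)^{2} = 7^{2} = 49$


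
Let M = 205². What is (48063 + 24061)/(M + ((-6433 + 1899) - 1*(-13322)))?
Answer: 72124/50813 ≈ 1.4194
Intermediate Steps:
M = 42025
(48063 + 24061)/(M + ((-6433 + 1899) - 1*(-13322))) = (48063 + 24061)/(42025 + ((-6433 + 1899) - 1*(-13322))) = 72124/(42025 + (-4534 + 13322)) = 72124/(42025 + 8788) = 72124/50813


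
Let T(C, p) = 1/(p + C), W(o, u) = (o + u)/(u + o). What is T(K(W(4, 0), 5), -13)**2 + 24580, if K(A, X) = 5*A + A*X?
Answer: 221221/9 ≈ 24580.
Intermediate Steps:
W(o, u) = 1 (W(o, u) = (o + u)/(o + u) = 1)
T(C, p) = 1/(C + p)
T(K(W(4, 0), 5), -13)**2 + 24580 = (1/(1*(5 + 5) - 13))**2 + 24580 = (1/(1*10 - 13))**2 + 24580 = (1/(10 - 13))**2 + 24580 = (1/(-3))**2 + 24580 = (-1/3)**2 + 24580 = 1/9 + 24580 = 221221/9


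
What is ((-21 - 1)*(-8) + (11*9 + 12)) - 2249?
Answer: -1962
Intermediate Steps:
((-21 - 1)*(-8) + (11*9 + 12)) - 2249 = (-22*(-8) + (99 + 12)) - 2249 = (176 + 111) - 2249 = 287 - 2249 = -1962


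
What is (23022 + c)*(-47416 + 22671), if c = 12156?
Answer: -870479610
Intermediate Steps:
(23022 + c)*(-47416 + 22671) = (23022 + 12156)*(-47416 + 22671) = 35178*(-24745) = -870479610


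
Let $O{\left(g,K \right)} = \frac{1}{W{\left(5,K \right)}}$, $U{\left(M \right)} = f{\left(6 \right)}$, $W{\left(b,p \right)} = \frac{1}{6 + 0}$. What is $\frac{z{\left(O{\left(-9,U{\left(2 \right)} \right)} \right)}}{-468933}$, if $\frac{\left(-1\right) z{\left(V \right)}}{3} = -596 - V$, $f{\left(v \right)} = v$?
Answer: $- \frac{602}{156311} \approx -0.0038513$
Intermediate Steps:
$W{\left(b,p \right)} = \frac{1}{6}$
$U{\left(M \right)} = 6$
$O{\left(g,K \right)} = 6$ ($O{\left(g,K \right)} = \frac{1}{\frac{1}{6}} = 6$)
$z{\left(V \right)} = 1788 + 3 V$ ($z{\left(V \right)} = - 3 \left(-596 - V\right) = 1788 + 3 V$)
$\frac{z{\left(O{\left(-9,U{\left(2 \right)} \right)} \right)}}{-468933} = \frac{1788 + 3 \cdot 6}{-468933} = \left(1788 + 18\right) \left(- \frac{1}{468933}\right) = 1806 \left(- \frac{1}{468933}\right) = - \frac{602}{156311}$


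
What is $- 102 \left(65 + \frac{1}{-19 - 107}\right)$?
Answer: $- \frac{139213}{21} \approx -6629.2$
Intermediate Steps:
$- 102 \left(65 + \frac{1}{-19 - 107}\right) = - 102 \left(65 + \frac{1}{-126}\right) = - 102 \left(65 - \frac{1}{126}\right) = \left(-102\right) \frac{8189}{126} = - \frac{139213}{21}$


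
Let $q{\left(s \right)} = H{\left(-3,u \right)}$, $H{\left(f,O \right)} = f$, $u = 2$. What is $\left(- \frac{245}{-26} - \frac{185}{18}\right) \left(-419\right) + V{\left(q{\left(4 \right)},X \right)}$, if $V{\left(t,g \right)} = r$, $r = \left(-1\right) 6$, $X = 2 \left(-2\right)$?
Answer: $\frac{41198}{117} \approx 352.12$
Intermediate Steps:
$q{\left(s \right)} = -3$
$X = -4$
$r = -6$
$V{\left(t,g \right)} = -6$
$\left(- \frac{245}{-26} - \frac{185}{18}\right) \left(-419\right) + V{\left(q{\left(4 \right)},X \right)} = \left(- \frac{245}{-26} - \frac{185}{18}\right) \left(-419\right) - 6 = \left(\left(-245\right) \left(- \frac{1}{26}\right) - \frac{185}{18}\right) \left(-419\right) - 6 = \left(\frac{245}{26} - \frac{185}{18}\right) \left(-419\right) - 6 = \left(- \frac{100}{117}\right) \left(-419\right) - 6 = \frac{41900}{117} - 6 = \frac{41198}{117}$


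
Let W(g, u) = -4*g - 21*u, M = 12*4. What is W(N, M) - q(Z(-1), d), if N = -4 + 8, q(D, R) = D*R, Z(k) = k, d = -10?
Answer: -1034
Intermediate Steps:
M = 48
N = 4
W(g, u) = -21*u - 4*g
W(N, M) - q(Z(-1), d) = (-21*48 - 4*4) - (-1)*(-10) = (-1008 - 16) - 1*10 = -1024 - 10 = -1034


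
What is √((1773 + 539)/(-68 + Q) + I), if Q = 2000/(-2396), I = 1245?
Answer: √32179612326/5154 ≈ 34.805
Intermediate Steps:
Q = -500/599 (Q = 2000*(-1/2396) = -500/599 ≈ -0.83472)
√((1773 + 539)/(-68 + Q) + I) = √((1773 + 539)/(-68 - 500/599) + 1245) = √(2312/(-41232/599) + 1245) = √(2312*(-599/41232) + 1245) = √(-173111/5154 + 1245) = √(6243619/5154) = √32179612326/5154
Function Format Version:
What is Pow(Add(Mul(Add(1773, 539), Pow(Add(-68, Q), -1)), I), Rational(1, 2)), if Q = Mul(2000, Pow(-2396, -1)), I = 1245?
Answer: Mul(Rational(1, 5154), Pow(32179612326, Rational(1, 2))) ≈ 34.805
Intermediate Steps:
Q = Rational(-500, 599) (Q = Mul(2000, Rational(-1, 2396)) = Rational(-500, 599) ≈ -0.83472)
Pow(Add(Mul(Add(1773, 539), Pow(Add(-68, Q), -1)), I), Rational(1, 2)) = Pow(Add(Mul(Add(1773, 539), Pow(Add(-68, Rational(-500, 599)), -1)), 1245), Rational(1, 2)) = Pow(Add(Mul(2312, Pow(Rational(-41232, 599), -1)), 1245), Rational(1, 2)) = Pow(Add(Mul(2312, Rational(-599, 41232)), 1245), Rational(1, 2)) = Pow(Add(Rational(-173111, 5154), 1245), Rational(1, 2)) = Pow(Rational(6243619, 5154), Rational(1, 2)) = Mul(Rational(1, 5154), Pow(32179612326, Rational(1, 2)))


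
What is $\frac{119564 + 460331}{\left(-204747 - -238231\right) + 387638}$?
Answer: $\frac{579895}{421122} \approx 1.377$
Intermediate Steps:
$\frac{119564 + 460331}{\left(-204747 - -238231\right) + 387638} = \frac{579895}{\left(-204747 + 238231\right) + 387638} = \frac{579895}{33484 + 387638} = \frac{579895}{421122}$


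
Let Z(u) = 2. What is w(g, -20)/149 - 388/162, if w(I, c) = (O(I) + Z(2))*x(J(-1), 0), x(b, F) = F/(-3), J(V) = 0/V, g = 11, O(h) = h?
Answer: -194/81 ≈ -2.3951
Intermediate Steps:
J(V) = 0
x(b, F) = -F/3 (x(b, F) = F*(-⅓) = -F/3)
w(I, c) = 0 (w(I, c) = (I + 2)*(-⅓*0) = (2 + I)*0 = 0)
w(g, -20)/149 - 388/162 = 0/149 - 388/162 = 0*(1/149) - 388*1/162 = 0 - 194/81 = -194/81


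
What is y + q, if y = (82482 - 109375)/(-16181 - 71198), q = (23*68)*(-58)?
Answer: -7926296955/87379 ≈ -90712.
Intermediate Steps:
q = -90712 (q = 1564*(-58) = -90712)
y = 26893/87379 (y = -26893/(-87379) = -26893*(-1/87379) = 26893/87379 ≈ 0.30777)
y + q = 26893/87379 - 90712 = -7926296955/87379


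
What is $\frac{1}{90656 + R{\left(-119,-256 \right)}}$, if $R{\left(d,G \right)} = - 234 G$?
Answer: $\frac{1}{150560} \approx 6.6419 \cdot 10^{-6}$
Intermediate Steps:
$\frac{1}{90656 + R{\left(-119,-256 \right)}} = \frac{1}{90656 - -59904} = \frac{1}{90656 + 59904} = \frac{1}{150560}$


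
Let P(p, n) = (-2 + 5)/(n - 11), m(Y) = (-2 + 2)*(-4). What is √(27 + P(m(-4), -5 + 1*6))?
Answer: √2670/10 ≈ 5.1672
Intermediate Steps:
m(Y) = 0 (m(Y) = 0*(-4) = 0)
P(p, n) = 3/(-11 + n)
√(27 + P(m(-4), -5 + 1*6)) = √(27 + 3/(-11 + (-5 + 1*6))) = √(27 + 3/(-11 + (-5 + 6))) = √(27 + 3/(-11 + 1)) = √(27 + 3/(-10)) = √(27 + 3*(-⅒)) = √(27 - 3/10) = √(267/10) = √2670/10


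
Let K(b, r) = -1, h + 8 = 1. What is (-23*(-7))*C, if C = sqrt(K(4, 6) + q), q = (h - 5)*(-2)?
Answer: 161*sqrt(23) ≈ 772.13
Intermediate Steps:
h = -7 (h = -8 + 1 = -7)
q = 24 (q = (-7 - 5)*(-2) = -12*(-2) = 24)
C = sqrt(23) (C = sqrt(-1 + 24) = sqrt(23) ≈ 4.7958)
(-23*(-7))*C = (-23*(-7))*sqrt(23) = 161*sqrt(23)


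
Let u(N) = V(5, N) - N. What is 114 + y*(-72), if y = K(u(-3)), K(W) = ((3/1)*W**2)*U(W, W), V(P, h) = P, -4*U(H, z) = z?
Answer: 27762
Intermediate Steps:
U(H, z) = -z/4
u(N) = 5 - N
K(W) = -3*W**3/4 (K(W) = ((3/1)*W**2)*(-W/4) = ((3*1)*W**2)*(-W/4) = (3*W**2)*(-W/4) = -3*W**3/4)
y = -384 (y = -3*(5 - 1*(-3))**3/4 = -3*(5 + 3)**3/4 = -3/4*8**3 = -3/4*512 = -384)
114 + y*(-72) = 114 - 384*(-72) = 114 + 27648 = 27762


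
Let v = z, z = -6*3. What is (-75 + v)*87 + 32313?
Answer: 24222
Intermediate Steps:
z = -18
v = -18
(-75 + v)*87 + 32313 = (-75 - 18)*87 + 32313 = -93*87 + 32313 = -8091 + 32313 = 24222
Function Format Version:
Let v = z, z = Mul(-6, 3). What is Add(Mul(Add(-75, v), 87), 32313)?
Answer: 24222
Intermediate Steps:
z = -18
v = -18
Add(Mul(Add(-75, v), 87), 32313) = Add(Mul(Add(-75, -18), 87), 32313) = Add(Mul(-93, 87), 32313) = Add(-8091, 32313) = 24222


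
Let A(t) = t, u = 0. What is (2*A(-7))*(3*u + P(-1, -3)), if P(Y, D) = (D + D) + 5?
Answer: 14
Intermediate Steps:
P(Y, D) = 5 + 2*D (P(Y, D) = 2*D + 5 = 5 + 2*D)
(2*A(-7))*(3*u + P(-1, -3)) = (2*(-7))*(3*0 + (5 + 2*(-3))) = -14*(0 + (5 - 6)) = -14*(0 - 1) = -14*(-1) = 14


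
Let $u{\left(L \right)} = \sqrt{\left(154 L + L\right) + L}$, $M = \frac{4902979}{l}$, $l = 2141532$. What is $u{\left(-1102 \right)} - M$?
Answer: $- \frac{4902979}{2141532} + 2 i \sqrt{42978} \approx -2.2895 + 414.62 i$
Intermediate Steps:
$M = \frac{4902979}{2141532} \approx 2.2895$
$u{\left(L \right)} = 2 \sqrt{39} \sqrt{L}$ ($u{\left(L \right)} = \sqrt{155 L + L} = \sqrt{156 L} = 2 \sqrt{39} \sqrt{L}$)
$u{\left(-1102 \right)} - M = 2 \sqrt{39} \sqrt{-1102} - \frac{4902979}{2141532} = 2 \sqrt{39} i \sqrt{1102} - \frac{4902979}{2141532} = 2 i \sqrt{42978} - \frac{4902979}{2141532} = - \frac{4902979}{2141532} + 2 i \sqrt{42978}$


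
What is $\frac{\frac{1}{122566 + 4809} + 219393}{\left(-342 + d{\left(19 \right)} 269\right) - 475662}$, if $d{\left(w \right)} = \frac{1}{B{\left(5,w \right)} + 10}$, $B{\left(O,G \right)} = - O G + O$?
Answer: $- \frac{447122934016}{970103004775} \approx -0.4609$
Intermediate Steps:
$B{\left(O,G \right)} = O - G O$ ($B{\left(O,G \right)} = - G O + O = O - G O$)
$d{\left(w \right)} = \frac{1}{15 - 5 w}$ ($d{\left(w \right)} = \frac{1}{5 \left(1 - w\right) + 10} = \frac{1}{\left(5 - 5 w\right) + 10} = \frac{1}{15 - 5 w}$)
$\frac{\frac{1}{122566 + 4809} + 219393}{\left(-342 + d{\left(19 \right)} 269\right) - 475662} = \frac{\frac{1}{122566 + 4809} + 219393}{\left(-342 + - \frac{1}{-15 + 5 \cdot 19} \cdot 269\right) - 475662} = \frac{\frac{1}{127375} + 219393}{\left(-342 + - \frac{1}{-15 + 95} \cdot 269\right) - 475662} = \frac{\frac{1}{127375} + 219393}{\left(-342 + - \frac{1}{80} \cdot 269\right) - 475662} = \frac{27945183376}{127375 \left(\left(-342 + \left(-1\right) \frac{1}{80} \cdot 269\right) - 475662\right)} = \frac{27945183376}{127375 \left(\left(-342 - \frac{269}{80}\right) - 475662\right)} = \frac{27945183376}{127375 \left(- \frac{27629}{80} - 475662\right)} = \frac{27945183376}{127375 \left(- \frac{38080589}{80}\right)} = \frac{27945183376}{127375} \left(- \frac{80}{38080589}\right) = - \frac{447122934016}{970103004775}$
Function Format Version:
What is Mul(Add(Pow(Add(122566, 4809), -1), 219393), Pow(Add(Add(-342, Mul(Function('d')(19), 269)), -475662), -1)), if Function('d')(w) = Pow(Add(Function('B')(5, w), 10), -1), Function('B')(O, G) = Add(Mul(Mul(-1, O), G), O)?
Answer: Rational(-447122934016, 970103004775) ≈ -0.46090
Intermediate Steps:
Function('B')(O, G) = Add(O, Mul(-1, G, O)) (Function('B')(O, G) = Add(Mul(-1, G, O), O) = Add(O, Mul(-1, G, O)))
Function('d')(w) = Pow(Add(15, Mul(-5, w)), -1) (Function('d')(w) = Pow(Add(Mul(5, Add(1, Mul(-1, w))), 10), -1) = Pow(Add(Add(5, Mul(-5, w)), 10), -1) = Pow(Add(15, Mul(-5, w)), -1))
Mul(Add(Pow(Add(122566, 4809), -1), 219393), Pow(Add(Add(-342, Mul(Function('d')(19), 269)), -475662), -1)) = Mul(Add(Pow(Add(122566, 4809), -1), 219393), Pow(Add(Add(-342, Mul(Mul(-1, Pow(Add(-15, Mul(5, 19)), -1)), 269)), -475662), -1)) = Mul(Add(Pow(127375, -1), 219393), Pow(Add(Add(-342, Mul(Mul(-1, Pow(Add(-15, 95), -1)), 269)), -475662), -1)) = Mul(Add(Rational(1, 127375), 219393), Pow(Add(Add(-342, Mul(Mul(-1, Pow(80, -1)), 269)), -475662), -1)) = Mul(Rational(27945183376, 127375), Pow(Add(Add(-342, Mul(Mul(-1, Rational(1, 80)), 269)), -475662), -1)) = Mul(Rational(27945183376, 127375), Pow(Add(Add(-342, Mul(Rational(-1, 80), 269)), -475662), -1)) = Mul(Rational(27945183376, 127375), Pow(Add(Add(-342, Rational(-269, 80)), -475662), -1)) = Mul(Rational(27945183376, 127375), Pow(Add(Rational(-27629, 80), -475662), -1)) = Mul(Rational(27945183376, 127375), Pow(Rational(-38080589, 80), -1)) = Mul(Rational(27945183376, 127375), Rational(-80, 38080589)) = Rational(-447122934016, 970103004775)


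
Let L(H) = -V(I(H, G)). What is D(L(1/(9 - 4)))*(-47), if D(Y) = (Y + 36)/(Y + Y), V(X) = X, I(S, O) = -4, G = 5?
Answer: -235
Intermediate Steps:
L(H) = 4 (L(H) = -1*(-4) = 4)
D(Y) = (36 + Y)/(2*Y) (D(Y) = (36 + Y)/((2*Y)) = (36 + Y)*(1/(2*Y)) = (36 + Y)/(2*Y))
D(L(1/(9 - 4)))*(-47) = ((1/2)*(36 + 4)/4)*(-47) = ((1/2)*(1/4)*40)*(-47) = 5*(-47) = -235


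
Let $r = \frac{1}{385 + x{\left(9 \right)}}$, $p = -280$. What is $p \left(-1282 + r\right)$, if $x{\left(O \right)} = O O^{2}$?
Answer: $\frac{199940580}{557} \approx 3.5896 \cdot 10^{5}$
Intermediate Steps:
$x{\left(O \right)} = O^{3}$
$r = \frac{1}{1114}$ ($r = \frac{1}{385 + 9^{3}} = \frac{1}{385 + 729} = \frac{1}{1114} \approx 0.00089767$)
$p \left(-1282 + r\right) = - 280 \left(-1282 + \frac{1}{1114}\right) = \left(-280\right) \left(- \frac{1428147}{1114}\right) = \frac{199940580}{557}$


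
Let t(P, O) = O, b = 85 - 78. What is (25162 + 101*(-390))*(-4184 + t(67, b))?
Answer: 59430356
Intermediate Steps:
b = 7
(25162 + 101*(-390))*(-4184 + t(67, b)) = (25162 + 101*(-390))*(-4184 + 7) = (25162 - 39390)*(-4177) = -14228*(-4177) = 59430356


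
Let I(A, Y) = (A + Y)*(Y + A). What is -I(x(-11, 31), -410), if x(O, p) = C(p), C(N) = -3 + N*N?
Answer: -300304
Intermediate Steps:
C(N) = -3 + N²
x(O, p) = -3 + p²
I(A, Y) = (A + Y)² (I(A, Y) = (A + Y)*(A + Y) = (A + Y)²)
-I(x(-11, 31), -410) = -((-3 + 31²) - 410)² = -((-3 + 961) - 410)² = -(958 - 410)² = -1*548² = -1*300304 = -300304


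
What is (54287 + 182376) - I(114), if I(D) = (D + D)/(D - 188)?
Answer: 8756645/37 ≈ 2.3667e+5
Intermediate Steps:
I(D) = 2*D/(-188 + D) (I(D) = (2*D)/(-188 + D) = 2*D/(-188 + D))
(54287 + 182376) - I(114) = (54287 + 182376) - 2*114/(-188 + 114) = 236663 - 2*114/(-74) = 236663 - 2*114*(-1)/74 = 236663 - 1*(-114/37) = 236663 + 114/37 = 8756645/37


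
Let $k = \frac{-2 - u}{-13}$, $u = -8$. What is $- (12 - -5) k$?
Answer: $\frac{102}{13} \approx 7.8462$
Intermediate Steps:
$k = - \frac{6}{13}$ ($k = \frac{-2 - -8}{-13} = \left(-2 + 8\right) \left(- \frac{1}{13}\right) = 6 \left(- \frac{1}{13}\right) = - \frac{6}{13} \approx -0.46154$)
$- (12 - -5) k = - (12 - -5) \left(- \frac{6}{13}\right) = - (12 + 5) \left(- \frac{6}{13}\right) = \left(-1\right) 17 \left(- \frac{6}{13}\right) = \left(-17\right) \left(- \frac{6}{13}\right) = \frac{102}{13}$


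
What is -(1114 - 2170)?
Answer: 1056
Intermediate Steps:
-(1114 - 2170) = -1*(-1056) = 1056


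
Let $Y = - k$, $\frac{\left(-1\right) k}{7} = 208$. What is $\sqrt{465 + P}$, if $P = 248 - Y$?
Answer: $i \sqrt{743} \approx 27.258 i$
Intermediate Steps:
$k = -1456$ ($k = \left(-7\right) 208 = -1456$)
$Y = 1456$ ($Y = \left(-1\right) \left(-1456\right) = 1456$)
$P = -1208$ ($P = 248 - 1456 = -1208$)
$\sqrt{465 + P} = \sqrt{465 - 1208} = \sqrt{-743} = i \sqrt{743}$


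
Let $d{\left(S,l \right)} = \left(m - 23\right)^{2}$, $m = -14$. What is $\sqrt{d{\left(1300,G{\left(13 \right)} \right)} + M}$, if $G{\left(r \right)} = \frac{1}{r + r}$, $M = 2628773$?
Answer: $3 \sqrt{292238} \approx 1621.8$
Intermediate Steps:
$G{\left(r \right)} = \frac{1}{2 r}$
$d{\left(S,l \right)} = 1369$ ($d{\left(S,l \right)} = \left(-14 - 23\right)^{2} = \left(-37\right)^{2} = 1369$)
$\sqrt{d{\left(1300,G{\left(13 \right)} \right)} + M} = \sqrt{1369 + 2628773} = \sqrt{2630142} = 3 \sqrt{292238}$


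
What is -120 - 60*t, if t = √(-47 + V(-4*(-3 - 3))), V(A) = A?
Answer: -120 - 60*I*√23 ≈ -120.0 - 287.75*I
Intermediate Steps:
t = I*√23 (t = √(-47 - 4*(-3 - 3)) = √(-47 - 4*(-6)) = √(-47 + 24) = √(-23) = I*√23 ≈ 4.7958*I)
-120 - 60*t = -120 - 60*I*√23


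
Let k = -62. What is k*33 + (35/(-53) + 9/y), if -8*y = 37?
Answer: -4017317/1961 ≈ -2048.6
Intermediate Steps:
y = -37/8 (y = -⅛*37 = -37/8 ≈ -4.6250)
k*33 + (35/(-53) + 9/y) = -62*33 + (35/(-53) + 9/(-37/8)) = -2046 + (35*(-1/53) + 9*(-8/37)) = -2046 + (-35/53 - 72/37) = -2046 - 5111/1961 = -4017317/1961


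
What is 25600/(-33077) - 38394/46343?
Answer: -223303558/139353401 ≈ -1.6024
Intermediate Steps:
25600/(-33077) - 38394/46343 = 25600*(-1/33077) - 38394*1/46343 = -25600/33077 - 38394/46343 = -223303558/139353401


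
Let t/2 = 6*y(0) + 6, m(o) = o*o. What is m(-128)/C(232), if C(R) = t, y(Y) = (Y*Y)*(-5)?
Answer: 4096/3 ≈ 1365.3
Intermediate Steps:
m(o) = o²
y(Y) = -5*Y² (y(Y) = Y²*(-5) = -5*Y²)
t = 12 (t = 2*(6*(-5*0²) + 6) = 2*(6*(-5*0) + 6) = 2*(6*0 + 6) = 2*(0 + 6) = 2*6 = 12)
C(R) = 12
m(-128)/C(232) = (-128)²/12 = 16384*(1/12) = 4096/3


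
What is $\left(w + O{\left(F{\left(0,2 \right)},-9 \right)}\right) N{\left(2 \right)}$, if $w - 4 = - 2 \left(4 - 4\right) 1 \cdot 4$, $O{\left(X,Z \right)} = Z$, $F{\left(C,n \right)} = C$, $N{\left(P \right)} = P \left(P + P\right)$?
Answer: $-40$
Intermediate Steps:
$N{\left(P \right)} = 2 P^{2}$ ($N{\left(P \right)} = P 2 P = 2 P^{2}$)
$w = 4$ ($w = 4 + - 2 \left(4 - 4\right) 1 \cdot 4 = 4 + \left(-2\right) 0 \cdot 1 \cdot 4 = 4 + 0 \cdot 1 \cdot 4 = 4 + 0 \cdot 4 = 4 + 0 = 4$)
$\left(w + O{\left(F{\left(0,2 \right)},-9 \right)}\right) N{\left(2 \right)} = \left(4 - 9\right) 2 \cdot 2^{2} = - 5 \cdot 2 \cdot 4 = \left(-5\right) 8 = -40$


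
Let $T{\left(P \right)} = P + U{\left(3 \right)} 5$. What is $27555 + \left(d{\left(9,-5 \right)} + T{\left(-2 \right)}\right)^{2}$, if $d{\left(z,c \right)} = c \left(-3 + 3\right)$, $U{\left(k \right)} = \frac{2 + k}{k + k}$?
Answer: $\frac{992149}{36} \approx 27560.0$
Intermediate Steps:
$U{\left(k \right)} = \frac{2 + k}{2 k}$
$d{\left(z,c \right)} = 0$ ($d{\left(z,c \right)} = c 0 = 0$)
$T{\left(P \right)} = \frac{25}{6} + P$ ($T{\left(P \right)} = P + \frac{2 + 3}{2 \cdot 3} \cdot 5 = P + \frac{1}{2} \cdot \frac{1}{3} \cdot 5 \cdot 5 = P + \frac{5}{6} \cdot 5 = P + \frac{25}{6} = \frac{25}{6} + P$)
$27555 + \left(d{\left(9,-5 \right)} + T{\left(-2 \right)}\right)^{2} = 27555 + \left(0 + \left(\frac{25}{6} - 2\right)\right)^{2} = 27555 + \left(0 + \frac{13}{6}\right)^{2} = 27555 + \left(\frac{13}{6}\right)^{2} = 27555 + \frac{169}{36} = \frac{992149}{36}$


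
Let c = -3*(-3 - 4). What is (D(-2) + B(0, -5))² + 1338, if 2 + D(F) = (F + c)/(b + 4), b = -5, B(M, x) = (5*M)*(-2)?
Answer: 1779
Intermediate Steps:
B(M, x) = -10*M
c = 21 (c = -3*(-7) = 21)
D(F) = -23 - F (D(F) = -2 + (F + 21)/(-5 + 4) = -2 + (21 + F)/(-1) = -2 + (21 + F)*(-1) = -2 + (-21 - F) = -23 - F)
(D(-2) + B(0, -5))² + 1338 = ((-23 - 1*(-2)) - 10*0)² + 1338 = ((-23 + 2) + 0)² + 1338 = (-21 + 0)² + 1338 = (-21)² + 1338 = 441 + 1338 = 1779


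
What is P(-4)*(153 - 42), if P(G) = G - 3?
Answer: -777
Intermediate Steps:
P(G) = -3 + G
P(-4)*(153 - 42) = (-3 - 4)*(153 - 42) = -7*111 = -777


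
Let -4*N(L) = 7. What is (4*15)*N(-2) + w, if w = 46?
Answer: -59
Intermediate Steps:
N(L) = -7/4 (N(L) = -¼*7 = -7/4)
(4*15)*N(-2) + w = (4*15)*(-7/4) + 46 = 60*(-7/4) + 46 = -105 + 46 = -59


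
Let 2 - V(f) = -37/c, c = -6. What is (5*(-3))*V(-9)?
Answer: 125/2 ≈ 62.500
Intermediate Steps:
V(f) = -25/6 (V(f) = 2 - (-37)/(-6) = 2 - (-37)*(-1)/6 = 2 - 1*37/6 = 2 - 37/6 = -25/6)
(5*(-3))*V(-9) = (5*(-3))*(-25/6) = -15*(-25/6) = 125/2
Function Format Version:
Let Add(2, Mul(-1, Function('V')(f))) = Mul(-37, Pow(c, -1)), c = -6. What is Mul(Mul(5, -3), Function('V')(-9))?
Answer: Rational(125, 2) ≈ 62.500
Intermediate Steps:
Function('V')(f) = Rational(-25, 6) (Function('V')(f) = Add(2, Mul(-1, Mul(-37, Pow(-6, -1)))) = Add(2, Mul(-1, Mul(-37, Rational(-1, 6)))) = Add(2, Mul(-1, Rational(37, 6))) = Add(2, Rational(-37, 6)) = Rational(-25, 6))
Mul(Mul(5, -3), Function('V')(-9)) = Mul(Mul(5, -3), Rational(-25, 6)) = Mul(-15, Rational(-25, 6)) = Rational(125, 2)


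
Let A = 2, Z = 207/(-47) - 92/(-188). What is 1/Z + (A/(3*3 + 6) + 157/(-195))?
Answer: -33269/35880 ≈ -0.92723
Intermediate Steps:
Z = -184/47 (Z = 207*(-1/47) - 92*(-1/188) = -207/47 + 23/47 = -184/47 ≈ -3.9149)
1/Z + (A/(3*3 + 6) + 157/(-195)) = 1/(-184/47) + (2/(3*3 + 6) + 157/(-195)) = -47/184 + (2/(9 + 6) + 157*(-1/195)) = -47/184 + (2/15 - 157/195) = -47/184 - 131/195 = -33269/35880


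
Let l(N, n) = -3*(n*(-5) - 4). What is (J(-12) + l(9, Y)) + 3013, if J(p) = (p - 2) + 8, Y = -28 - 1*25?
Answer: 2224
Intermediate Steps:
Y = -53 (Y = -28 - 25 = -53)
J(p) = 6 + p (J(p) = (-2 + p) + 8 = 6 + p)
l(N, n) = 12 + 15*n (l(N, n) = -3*(-5*n - 4) = -3*(-4 - 5*n) = 12 + 15*n)
(J(-12) + l(9, Y)) + 3013 = ((6 - 12) + (12 + 15*(-53))) + 3013 = (-6 + (12 - 795)) + 3013 = (-6 - 783) + 3013 = -789 + 3013 = 2224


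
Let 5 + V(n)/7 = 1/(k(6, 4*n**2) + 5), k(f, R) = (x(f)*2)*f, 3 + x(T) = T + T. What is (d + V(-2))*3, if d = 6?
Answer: -9810/113 ≈ -86.814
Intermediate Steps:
x(T) = -3 + 2*T (x(T) = -3 + (T + T) = -3 + 2*T)
k(f, R) = f*(-6 + 4*f) (k(f, R) = ((-3 + 2*f)*2)*f = (-6 + 4*f)*f = f*(-6 + 4*f))
V(n) = -3948/113 (V(n) = -35 + 7/(2*6*(-3 + 2*6) + 5) = -35 + 7/(2*6*(-3 + 12) + 5) = -35 + 7/(2*6*9 + 5) = -35 + 7/(108 + 5) = -35 + 7/113 = -3948/113)
(d + V(-2))*3 = (6 - 3948/113)*3 = -3270/113*3 = -9810/113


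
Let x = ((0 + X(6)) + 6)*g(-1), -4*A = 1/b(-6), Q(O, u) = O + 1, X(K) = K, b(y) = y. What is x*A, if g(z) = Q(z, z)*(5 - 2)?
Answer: 0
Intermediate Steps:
Q(O, u) = 1 + O
A = 1/24 (A = -¼/(-6) = -¼*(-⅙) = 1/24 ≈ 0.041667)
g(z) = 3 + 3*z (g(z) = (1 + z)*(5 - 2) = (1 + z)*3 = 3 + 3*z)
x = 0 (x = ((0 + 6) + 6)*(3 + 3*(-1)) = (6 + 6)*(3 - 3) = 12*0 = 0)
x*A = 0*(1/24) = 0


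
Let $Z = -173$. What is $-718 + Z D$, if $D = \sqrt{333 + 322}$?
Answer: $-718 - 173 \sqrt{655} \approx -5145.6$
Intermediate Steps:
$D = \sqrt{655} \approx 25.593$
$-718 + Z D = -718 - 173 \sqrt{655}$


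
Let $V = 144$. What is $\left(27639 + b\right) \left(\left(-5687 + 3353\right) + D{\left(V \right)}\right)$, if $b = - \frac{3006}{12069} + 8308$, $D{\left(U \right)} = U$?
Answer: $- \frac{35189352890}{447} \approx -7.8723 \cdot 10^{7}$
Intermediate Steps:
$b = \frac{11140694}{1341}$ ($b = \left(-3006\right) \frac{1}{12069} + 8308 = - \frac{334}{1341} + 8308 = \frac{11140694}{1341} \approx 8307.8$)
$\left(27639 + b\right) \left(\left(-5687 + 3353\right) + D{\left(V \right)}\right) = \left(27639 + \frac{11140694}{1341}\right) \left(\left(-5687 + 3353\right) + 144\right) = \frac{48204593 \left(-2334 + 144\right)}{1341} = \frac{48204593}{1341} \left(-2190\right) = - \frac{35189352890}{447}$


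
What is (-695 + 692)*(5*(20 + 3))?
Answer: -345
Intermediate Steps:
(-695 + 692)*(5*(20 + 3)) = -15*23 = -3*115 = -345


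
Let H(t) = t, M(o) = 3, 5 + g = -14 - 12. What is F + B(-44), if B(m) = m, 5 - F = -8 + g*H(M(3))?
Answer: 62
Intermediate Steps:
g = -31 (g = -5 + (-14 - 12) = -5 - 26 = -31)
F = 106 (F = 5 - (-8 - 31*3) = 5 - (-8 - 93) = 5 - 1*(-101) = 5 + 101 = 106)
F + B(-44) = 106 - 44 = 62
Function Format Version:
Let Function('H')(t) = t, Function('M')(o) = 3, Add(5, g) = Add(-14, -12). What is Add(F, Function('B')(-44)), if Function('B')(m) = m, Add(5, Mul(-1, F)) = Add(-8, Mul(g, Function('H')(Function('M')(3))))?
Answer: 62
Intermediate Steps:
g = -31 (g = Add(-5, Add(-14, -12)) = Add(-5, -26) = -31)
F = 106 (F = Add(5, Mul(-1, Add(-8, Mul(-31, 3)))) = Add(5, Mul(-1, Add(-8, -93))) = Add(5, Mul(-1, -101)) = Add(5, 101) = 106)
Add(F, Function('B')(-44)) = Add(106, -44) = 62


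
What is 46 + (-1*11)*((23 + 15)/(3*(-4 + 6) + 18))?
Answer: 343/12 ≈ 28.583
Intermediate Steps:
46 + (-1*11)*((23 + 15)/(3*(-4 + 6) + 18)) = 46 - 418/(3*2 + 18) = 46 - 418/(6 + 18) = 46 - 418/24 = 46 - 11*19/12 = 46 - 209/12 = 343/12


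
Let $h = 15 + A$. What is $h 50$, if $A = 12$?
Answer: $1350$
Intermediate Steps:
$h = 27$ ($h = 15 + 12 = 27$)
$h 50 = 27 \cdot 50 = 1350$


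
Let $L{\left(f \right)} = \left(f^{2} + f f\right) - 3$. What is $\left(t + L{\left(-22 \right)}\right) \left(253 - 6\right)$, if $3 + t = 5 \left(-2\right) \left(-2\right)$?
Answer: $242554$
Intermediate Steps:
$L{\left(f \right)} = -3 + 2 f^{2}$ ($L{\left(f \right)} = \left(f^{2} + f^{2}\right) - 3 = 2 f^{2} - 3 = -3 + 2 f^{2}$)
$t = 17$ ($t = -3 + 5 \left(-2\right) \left(-2\right) = -3 - -20 = -3 + 20 = 17$)
$\left(t + L{\left(-22 \right)}\right) \left(253 - 6\right) = \left(17 - \left(3 - 2 \left(-22\right)^{2}\right)\right) \left(253 - 6\right) = \left(17 + \left(-3 + 2 \cdot 484\right)\right) 247 = \left(17 + \left(-3 + 968\right)\right) 247 = \left(17 + 965\right) 247 = 982 \cdot 247 = 242554$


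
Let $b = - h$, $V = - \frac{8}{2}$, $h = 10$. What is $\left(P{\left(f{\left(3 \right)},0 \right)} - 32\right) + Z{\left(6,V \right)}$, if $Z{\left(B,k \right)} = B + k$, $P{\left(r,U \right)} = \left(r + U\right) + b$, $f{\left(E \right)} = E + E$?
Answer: $-34$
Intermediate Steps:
$f{\left(E \right)} = 2 E$
$V = -4$ ($V = \left(-8\right) \frac{1}{2} = -4$)
$b = -10$ ($b = \left(-1\right) 10 = -10$)
$P{\left(r,U \right)} = -10 + U + r$ ($P{\left(r,U \right)} = \left(r + U\right) - 10 = \left(U + r\right) - 10 = -10 + U + r$)
$\left(P{\left(f{\left(3 \right)},0 \right)} - 32\right) + Z{\left(6,V \right)} = \left(\left(-10 + 0 + 2 \cdot 3\right) - 32\right) + \left(6 - 4\right) = \left(\left(-10 + 0 + 6\right) - 32\right) + 2 = \left(-4 - 32\right) + 2 = -36 + 2 = -34$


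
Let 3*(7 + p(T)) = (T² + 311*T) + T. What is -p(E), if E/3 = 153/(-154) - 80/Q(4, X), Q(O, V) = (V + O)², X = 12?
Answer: 621331981/1517824 ≈ 409.36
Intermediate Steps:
Q(O, V) = (O + V)²
E = -4827/1232 (E = 3*(153/(-154) - 80/(4 + 12)²) = 3*(153*(-1/154) - 80/(16²)) = 3*(-153/154 - 80/256) = 3*(-153/154 - 80*1/256) = 3*(-153/154 - 5/16) = 3*(-1609/1232) = -4827/1232 ≈ -3.9180)
p(T) = -7 + 104*T + T²/3 (p(T) = -7 + ((T² + 311*T) + T)/3 = -7 + (T² + 312*T)/3 = -7 + (104*T + T²/3) = -7 + 104*T + T²/3)
-p(E) = -(-7 + 104*(-4827/1232) + (-4827/1232)²/3) = -(-7 - 62751/154 + (⅓)*(23299929/1517824)) = -(-7 - 62751/154 + 7766643/1517824) = -1*(-621331981/1517824) = 621331981/1517824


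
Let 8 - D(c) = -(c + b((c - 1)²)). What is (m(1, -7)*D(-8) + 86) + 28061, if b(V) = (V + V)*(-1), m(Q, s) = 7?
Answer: 27013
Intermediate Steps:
b(V) = -2*V (b(V) = (2*V)*(-1) = -2*V)
D(c) = 8 + c - 2*(-1 + c)² (D(c) = 8 - (-1)*(c - 2*(c - 1)²) = 8 - (-1)*(c - 2*(-1 + c)²) = 8 - (-c + 2*(-1 + c)²) = 8 + (c - 2*(-1 + c)²) = 8 + c - 2*(-1 + c)²)
(m(1, -7)*D(-8) + 86) + 28061 = (7*(8 - 8 - 2*(-1 - 8)²) + 86) + 28061 = (7*(8 - 8 - 2*(-9)²) + 86) + 28061 = (7*(8 - 8 - 2*81) + 86) + 28061 = (7*(8 - 8 - 162) + 86) + 28061 = (7*(-162) + 86) + 28061 = (-1134 + 86) + 28061 = -1048 + 28061 = 27013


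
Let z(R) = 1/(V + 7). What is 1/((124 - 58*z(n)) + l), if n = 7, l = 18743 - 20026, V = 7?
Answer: -7/8142 ≈ -0.00085974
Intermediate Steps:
l = -1283
z(R) = 1/14 (z(R) = 1/(7 + 7) = 1/14)
1/((124 - 58*z(n)) + l) = 1/((124 - 58*1/14) - 1283) = 1/((124 - 29/7) - 1283) = 1/(839/7 - 1283) = 1/(-8142/7) = -7/8142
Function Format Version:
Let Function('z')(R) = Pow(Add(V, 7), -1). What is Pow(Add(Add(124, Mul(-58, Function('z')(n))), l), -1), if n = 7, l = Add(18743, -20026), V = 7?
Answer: Rational(-7, 8142) ≈ -0.00085974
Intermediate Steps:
l = -1283
Function('z')(R) = Rational(1, 14) (Function('z')(R) = Pow(Add(7, 7), -1) = Pow(14, -1) = Rational(1, 14))
Pow(Add(Add(124, Mul(-58, Function('z')(n))), l), -1) = Pow(Add(Add(124, Mul(-58, Rational(1, 14))), -1283), -1) = Pow(Add(Add(124, Rational(-29, 7)), -1283), -1) = Pow(Add(Rational(839, 7), -1283), -1) = Pow(Rational(-8142, 7), -1) = Rational(-7, 8142)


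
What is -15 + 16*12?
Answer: 177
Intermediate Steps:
-15 + 16*12 = -15 + 192 = 177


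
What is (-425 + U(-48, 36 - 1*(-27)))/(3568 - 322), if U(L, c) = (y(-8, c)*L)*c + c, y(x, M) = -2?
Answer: 2843/1623 ≈ 1.7517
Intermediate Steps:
U(L, c) = c - 2*L*c (U(L, c) = (-2*L)*c + c = -2*L*c + c = c - 2*L*c)
(-425 + U(-48, 36 - 1*(-27)))/(3568 - 322) = (-425 + (36 - 1*(-27))*(1 - 2*(-48)))/(3568 - 322) = (-425 + (36 + 27)*(1 + 96))/3246 = (-425 + 63*97)*(1/3246) = (-425 + 6111)*(1/3246) = 5686*(1/3246) = 2843/1623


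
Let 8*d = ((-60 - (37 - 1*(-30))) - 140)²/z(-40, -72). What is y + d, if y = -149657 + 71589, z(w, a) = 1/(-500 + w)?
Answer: -9780151/2 ≈ -4.8901e+6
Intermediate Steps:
y = -78068
d = -9624015/2 (d = (((-60 - (37 - 1*(-30))) - 140)²/(1/(-500 - 40)))/8 = (((-60 - (37 + 30)) - 140)²/(1/(-540)))/8 = (((-60 - 1*67) - 140)²/(-1/540))/8 = (((-60 - 67) - 140)²*(-540))/8 = ((-127 - 140)²*(-540))/8 = ((-267)²*(-540))/8 = (71289*(-540))/8 = (⅛)*(-38496060) = -9624015/2 ≈ -4.8120e+6)
y + d = -78068 - 9624015/2 = -9780151/2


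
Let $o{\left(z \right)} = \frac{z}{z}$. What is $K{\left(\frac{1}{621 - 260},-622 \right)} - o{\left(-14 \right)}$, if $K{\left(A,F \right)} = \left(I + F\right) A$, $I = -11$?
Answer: $- \frac{994}{361} \approx -2.7535$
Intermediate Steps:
$K{\left(A,F \right)} = A \left(-11 + F\right)$ ($K{\left(A,F \right)} = \left(-11 + F\right) A = A \left(-11 + F\right)$)
$o{\left(z \right)} = 1$
$K{\left(\frac{1}{621 - 260},-622 \right)} - o{\left(-14 \right)} = \frac{-11 - 622}{621 - 260} - 1 = \frac{1}{361} \left(-633\right) - 1 = - \frac{633}{361} - 1 = - \frac{994}{361}$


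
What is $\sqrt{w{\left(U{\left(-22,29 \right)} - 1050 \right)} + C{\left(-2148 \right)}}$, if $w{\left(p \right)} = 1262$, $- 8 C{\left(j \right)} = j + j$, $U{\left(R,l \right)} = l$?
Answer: $\sqrt{1799} \approx 42.415$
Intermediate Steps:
$C{\left(j \right)} = - \frac{j}{4}$ ($C{\left(j \right)} = - \frac{j + j}{8} = - \frac{2 j}{8} = - \frac{j}{4}$)
$\sqrt{w{\left(U{\left(-22,29 \right)} - 1050 \right)} + C{\left(-2148 \right)}} = \sqrt{1262 - -537} = \sqrt{1262 + 537} = \sqrt{1799}$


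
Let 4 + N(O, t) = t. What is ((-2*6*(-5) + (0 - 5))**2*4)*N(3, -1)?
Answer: -60500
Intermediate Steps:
N(O, t) = -4 + t
((-2*6*(-5) + (0 - 5))**2*4)*N(3, -1) = ((-2*6*(-5) + (0 - 5))**2*4)*(-4 - 1) = ((-12*(-5) - 5)**2*4)*(-5) = ((60 - 5)**2*4)*(-5) = (55**2*4)*(-5) = (3025*4)*(-5) = 12100*(-5) = -60500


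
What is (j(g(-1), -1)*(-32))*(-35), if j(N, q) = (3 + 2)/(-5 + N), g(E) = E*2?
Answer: -800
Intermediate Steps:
g(E) = 2*E
j(N, q) = 5/(-5 + N)
(j(g(-1), -1)*(-32))*(-35) = ((5/(-5 + 2*(-1)))*(-32))*(-35) = ((5/(-5 - 2))*(-32))*(-35) = ((5/(-7))*(-32))*(-35) = ((5*(-⅐))*(-32))*(-35) = -5/7*(-32)*(-35) = (160/7)*(-35) = -800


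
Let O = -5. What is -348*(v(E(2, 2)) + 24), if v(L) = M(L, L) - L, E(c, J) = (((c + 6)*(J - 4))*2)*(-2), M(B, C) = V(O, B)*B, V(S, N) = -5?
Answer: 125280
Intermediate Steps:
M(B, C) = -5*B
E(c, J) = -4*(-4 + J)*(6 + c) (E(c, J) = (((6 + c)*(-4 + J))*2)*(-2) = (((-4 + J)*(6 + c))*2)*(-2) = (2*(-4 + J)*(6 + c))*(-2) = -4*(-4 + J)*(6 + c))
v(L) = -6*L (v(L) = -5*L - L = -6*L)
-348*(v(E(2, 2)) + 24) = -348*(-6*(96 - 24*2 + 16*2 - 4*2*2) + 24) = -348*(-6*(96 - 48 + 32 - 16) + 24) = -348*(-6*64 + 24) = -348*(-384 + 24) = -348*(-360) = 125280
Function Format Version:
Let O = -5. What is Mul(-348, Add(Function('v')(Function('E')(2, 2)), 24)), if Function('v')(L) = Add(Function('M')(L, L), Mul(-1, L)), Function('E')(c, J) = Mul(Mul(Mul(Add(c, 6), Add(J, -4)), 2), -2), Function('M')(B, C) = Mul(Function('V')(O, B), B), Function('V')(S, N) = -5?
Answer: 125280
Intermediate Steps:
Function('M')(B, C) = Mul(-5, B)
Function('E')(c, J) = Mul(-4, Add(-4, J), Add(6, c)) (Function('E')(c, J) = Mul(Mul(Mul(Add(6, c), Add(-4, J)), 2), -2) = Mul(Mul(Mul(Add(-4, J), Add(6, c)), 2), -2) = Mul(Mul(2, Add(-4, J), Add(6, c)), -2) = Mul(-4, Add(-4, J), Add(6, c)))
Function('v')(L) = Mul(-6, L) (Function('v')(L) = Add(Mul(-5, L), Mul(-1, L)) = Mul(-6, L))
Mul(-348, Add(Function('v')(Function('E')(2, 2)), 24)) = Mul(-348, Add(Mul(-6, Add(96, Mul(-24, 2), Mul(16, 2), Mul(-4, 2, 2))), 24)) = Mul(-348, Add(Mul(-6, Add(96, -48, 32, -16)), 24)) = Mul(-348, Add(Mul(-6, 64), 24)) = Mul(-348, Add(-384, 24)) = Mul(-348, -360) = 125280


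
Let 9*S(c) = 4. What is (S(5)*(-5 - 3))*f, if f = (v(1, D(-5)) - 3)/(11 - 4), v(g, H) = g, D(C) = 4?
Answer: 64/63 ≈ 1.0159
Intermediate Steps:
S(c) = 4/9 (S(c) = (1/9)*4 = 4/9)
f = -2/7 (f = (1 - 3)/(11 - 4) = -2/7 ≈ -0.28571)
(S(5)*(-5 - 3))*f = (4*(-5 - 3)/9)*(-2/7) = ((4/9)*(-8))*(-2/7) = -32/9*(-2/7) = 64/63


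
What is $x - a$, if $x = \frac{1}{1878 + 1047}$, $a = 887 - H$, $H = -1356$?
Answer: $- \frac{6560774}{2925} \approx -2243.0$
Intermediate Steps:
$a = 2243$ ($a = 887 - -1356 = 887 + 1356 = 2243$)
$x = \frac{1}{2925} \approx 0.00034188$
$x - a = \frac{1}{2925} - 2243 = - \frac{6560774}{2925}$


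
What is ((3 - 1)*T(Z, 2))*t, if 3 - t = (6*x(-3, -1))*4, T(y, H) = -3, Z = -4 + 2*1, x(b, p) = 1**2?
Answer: 126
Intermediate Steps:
x(b, p) = 1
Z = -2 (Z = -4 + 2 = -2)
t = -21 (t = 3 - 6*1*4 = 3 - 6*4 = 3 - 1*24 = 3 - 24 = -21)
((3 - 1)*T(Z, 2))*t = ((3 - 1)*(-3))*(-21) = (2*(-3))*(-21) = -6*(-21) = 126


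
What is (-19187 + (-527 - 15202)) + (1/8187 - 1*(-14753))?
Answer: -165074480/8187 ≈ -20163.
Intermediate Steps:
(-19187 + (-527 - 15202)) + (1/8187 - 1*(-14753)) = (-19187 - 15729) + (1/8187 + 14753) = -34916 + 120782812/8187 = -165074480/8187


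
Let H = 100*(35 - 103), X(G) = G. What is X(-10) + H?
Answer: -6810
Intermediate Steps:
H = -6800 (H = 100*(-68) = -6800)
X(-10) + H = -10 - 6800 = -6810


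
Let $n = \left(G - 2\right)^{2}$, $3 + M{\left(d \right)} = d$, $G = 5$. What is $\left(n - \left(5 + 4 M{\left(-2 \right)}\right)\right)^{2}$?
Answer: $576$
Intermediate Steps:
$M{\left(d \right)} = -3 + d$
$n = 9$ ($n = \left(5 - 2\right)^{2} = 3^{2} = 9$)
$\left(n - \left(5 + 4 M{\left(-2 \right)}\right)\right)^{2} = \left(9 - \left(5 + 4 \left(-3 - 2\right)\right)\right)^{2} = \left(9 - -15\right)^{2} = \left(9 + \left(-5 + 20\right)\right)^{2} = \left(9 + 15\right)^{2} = 24^{2} = 576$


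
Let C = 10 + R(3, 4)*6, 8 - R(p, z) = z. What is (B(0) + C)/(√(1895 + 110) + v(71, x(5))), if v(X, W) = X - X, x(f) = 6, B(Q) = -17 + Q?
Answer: 17*√2005/2005 ≈ 0.37966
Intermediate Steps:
R(p, z) = 8 - z
v(X, W) = 0
C = 34 (C = 10 + (8 - 1*4)*6 = 10 + (8 - 4)*6 = 10 + 4*6 = 10 + 24 = 34)
(B(0) + C)/(√(1895 + 110) + v(71, x(5))) = ((-17 + 0) + 34)/(√(1895 + 110) + 0) = (-17 + 34)/(√2005 + 0) = 17/(√2005) = 17*(√2005/2005) = 17*√2005/2005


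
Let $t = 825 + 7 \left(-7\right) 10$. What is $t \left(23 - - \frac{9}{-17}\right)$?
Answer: $\frac{127970}{17} \approx 7527.6$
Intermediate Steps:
$t = 335$ ($t = 825 - 490 = 335$)
$t \left(23 - - \frac{9}{-17}\right) = 335 \left(23 - - \frac{9}{-17}\right) = 335 \left(23 - \left(-9\right) \left(- \frac{1}{17}\right)\right) = 335 \left(23 - \frac{9}{17}\right) = 335 \cdot \frac{382}{17} = \frac{127970}{17}$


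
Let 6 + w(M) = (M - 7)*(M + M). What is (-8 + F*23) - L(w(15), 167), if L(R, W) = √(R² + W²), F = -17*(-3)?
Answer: 1165 - √82645 ≈ 877.52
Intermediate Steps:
F = 51
w(M) = -6 + 2*M*(-7 + M) (w(M) = -6 + (M - 7)*(M + M) = -6 + (-7 + M)*(2*M) = -6 + 2*M*(-7 + M))
(-8 + F*23) - L(w(15), 167) = (-8 + 51*23) - √((-6 - 14*15 + 2*15²)² + 167²) = (-8 + 1173) - √((-6 - 210 + 2*225)² + 27889) = 1165 - √((-6 - 210 + 450)² + 27889) = 1165 - √(234² + 27889) = 1165 - √(54756 + 27889) = 1165 - √82645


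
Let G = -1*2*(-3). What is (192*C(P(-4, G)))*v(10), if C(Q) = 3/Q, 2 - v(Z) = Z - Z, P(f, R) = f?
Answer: -288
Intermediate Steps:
G = 6 (G = -2*(-3) = 6)
v(Z) = 2 (v(Z) = 2 - (Z - Z) = 2 - 1*0 = 2 + 0 = 2)
(192*C(P(-4, G)))*v(10) = (192*(3/(-4)))*2 = (192*(3*(-¼)))*2 = (192*(-¾))*2 = -144*2 = -288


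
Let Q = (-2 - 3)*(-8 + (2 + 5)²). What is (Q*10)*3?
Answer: -6150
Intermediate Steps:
Q = -205 (Q = -5*(-8 + 7²) = -5*(-8 + 49) = -5*41 = -205)
(Q*10)*3 = -205*10*3 = -2050*3 = -6150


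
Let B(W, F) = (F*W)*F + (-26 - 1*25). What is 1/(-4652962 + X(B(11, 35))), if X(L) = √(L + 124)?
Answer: -2326481/10825027679948 - √3387/10825027679948 ≈ -2.1492e-7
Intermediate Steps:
B(W, F) = -51 + W*F² (B(W, F) = W*F² + (-26 - 25) = W*F² - 51 = -51 + W*F²)
X(L) = √(124 + L)
1/(-4652962 + X(B(11, 35))) = 1/(-4652962 + √(124 + (-51 + 11*35²))) = 1/(-4652962 + √(124 + (-51 + 11*1225))) = 1/(-4652962 + √(124 + (-51 + 13475))) = 1/(-4652962 + √(124 + 13424)) = 1/(-4652962 + √13548) = 1/(-4652962 + 2*√3387)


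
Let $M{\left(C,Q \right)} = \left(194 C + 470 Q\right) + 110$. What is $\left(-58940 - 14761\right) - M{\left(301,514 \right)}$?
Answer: $-373785$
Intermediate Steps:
$M{\left(C,Q \right)} = 110 + 194 C + 470 Q$
$\left(-58940 - 14761\right) - M{\left(301,514 \right)} = \left(-58940 - 14761\right) - \left(110 + 194 \cdot 301 + 470 \cdot 514\right) = -73701 - \left(110 + 58394 + 241580\right) = -73701 - 300084 = -373785$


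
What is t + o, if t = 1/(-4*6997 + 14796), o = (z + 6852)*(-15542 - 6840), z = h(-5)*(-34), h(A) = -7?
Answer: -2093417108961/13192 ≈ -1.5869e+8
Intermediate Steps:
z = 238 (z = -7*(-34) = 238)
o = -158688380 (o = (238 + 6852)*(-15542 - 6840) = 7090*(-22382) = -158688380)
t = -1/13192 (t = 1/(-27988 + 14796) = 1/(-13192) = -1/13192 ≈ -7.5803e-5)
t + o = -1/13192 - 158688380 = -2093417108961/13192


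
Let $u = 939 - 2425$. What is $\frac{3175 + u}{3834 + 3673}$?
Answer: $\frac{1689}{7507} \approx 0.22499$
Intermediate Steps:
$u = -1486$ ($u = 939 - 2425 = -1486$)
$\frac{3175 + u}{3834 + 3673} = \frac{3175 - 1486}{3834 + 3673} = \frac{1689}{7507}$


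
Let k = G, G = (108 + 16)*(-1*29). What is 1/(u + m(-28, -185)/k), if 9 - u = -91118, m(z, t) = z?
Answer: 899/81923180 ≈ 1.0974e-5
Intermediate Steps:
G = -3596 (G = 124*(-29) = -3596)
k = -3596
u = 91127 (u = 9 - 1*(-91118) = 9 + 91118 = 91127)
1/(u + m(-28, -185)/k) = 1/(91127 - 28/(-3596)) = 1/(91127 - 28*(-1/3596)) = 1/(91127 + 7/899) = 1/(81923180/899) = 899/81923180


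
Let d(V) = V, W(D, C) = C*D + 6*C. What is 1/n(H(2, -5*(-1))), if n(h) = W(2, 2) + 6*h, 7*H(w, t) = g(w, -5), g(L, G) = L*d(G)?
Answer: 7/52 ≈ 0.13462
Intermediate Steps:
W(D, C) = 6*C + C*D
g(L, G) = G*L (g(L, G) = L*G = G*L)
H(w, t) = -5*w/7 (H(w, t) = (-5*w)/7 = -5*w/7)
n(h) = 16 + 6*h (n(h) = 2*(6 + 2) + 6*h = 2*8 + 6*h = 16 + 6*h)
1/n(H(2, -5*(-1))) = 1/(16 + 6*(-5/7*2)) = 1/(16 + 6*(-10/7)) = 1/(16 - 60/7) = 1/(52/7) = 7/52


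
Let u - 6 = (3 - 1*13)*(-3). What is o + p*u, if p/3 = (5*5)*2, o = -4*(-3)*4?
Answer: 5448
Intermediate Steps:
o = 48 (o = 12*4 = 48)
u = 36 (u = 6 + (3 - 1*13)*(-3) = 6 + (3 - 13)*(-3) = 6 - 10*(-3) = 6 + 30 = 36)
p = 150 (p = 3*((5*5)*2) = 3*(25*2) = 3*50 = 150)
o + p*u = 48 + 150*36 = 48 + 5400 = 5448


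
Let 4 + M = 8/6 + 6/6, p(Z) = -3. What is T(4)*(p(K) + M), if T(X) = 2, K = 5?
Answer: -28/3 ≈ -9.3333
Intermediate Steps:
M = -5/3 (M = -4 + (8/6 + 6/6) = -4 + (8*(1/6) + 6*(1/6)) = -4 + (4/3 + 1) = -4 + 7/3 = -5/3 ≈ -1.6667)
T(4)*(p(K) + M) = 2*(-3 - 5/3) = 2*(-14/3) = -28/3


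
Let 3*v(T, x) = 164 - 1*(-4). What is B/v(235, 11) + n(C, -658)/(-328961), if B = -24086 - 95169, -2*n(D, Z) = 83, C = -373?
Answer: -39230241731/18421816 ≈ -2129.6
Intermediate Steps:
n(D, Z) = -83/2 (n(D, Z) = -1/2*83 = -83/2)
v(T, x) = 56 (v(T, x) = (164 - 1*(-4))/3 = (164 + 4)/3 = (1/3)*168 = 56)
B = -119255
B/v(235, 11) + n(C, -658)/(-328961) = -119255/56 - 83/2/(-328961) = -119255*1/56 - 83/2*(-1/328961) = -119255/56 + 83/657922 = -39230241731/18421816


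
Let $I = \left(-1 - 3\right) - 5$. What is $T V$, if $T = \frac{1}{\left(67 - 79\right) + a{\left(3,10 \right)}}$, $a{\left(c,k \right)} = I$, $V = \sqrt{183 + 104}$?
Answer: $- \frac{\sqrt{287}}{21} \approx -0.80672$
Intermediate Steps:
$V = \sqrt{287} \approx 16.941$
$I = -9$ ($I = -4 - 5 = -9$)
$a{\left(c,k \right)} = -9$
$T = - \frac{1}{21}$ ($T = \frac{1}{\left(67 - 79\right) - 9} = \frac{1}{-12 - 9} = \frac{1}{-21} = - \frac{1}{21} \approx -0.047619$)
$T V = - \frac{\sqrt{287}}{21}$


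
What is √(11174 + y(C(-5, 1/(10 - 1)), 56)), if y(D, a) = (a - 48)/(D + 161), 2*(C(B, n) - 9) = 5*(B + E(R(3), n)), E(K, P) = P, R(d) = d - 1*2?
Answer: 2*√352052435/355 ≈ 105.71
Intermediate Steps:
R(d) = -2 + d (R(d) = d - 2 = -2 + d)
C(B, n) = 9 + 5*B/2 + 5*n/2 (C(B, n) = 9 + (5*(B + n))/2 = 9 + (5*B + 5*n)/2 = 9 + (5*B/2 + 5*n/2) = 9 + 5*B/2 + 5*n/2)
y(D, a) = (-48 + a)/(161 + D)
√(11174 + y(C(-5, 1/(10 - 1)), 56)) = √(11174 + (-48 + 56)/(161 + (9 + (5/2)*(-5) + 5/(2*(10 - 1))))) = √(11174 + 8/(161 + (9 - 25/2 + (5/2)/9))) = √(11174 + 8/(161 + (9 - 25/2 + (5/2)*(⅑)))) = √(11174 + 8/(161 + (9 - 25/2 + 5/18))) = √(11174 + 8/(161 - 29/9)) = √(11174 + 8/(1420/9)) = √(11174 + (9/1420)*8) = √(11174 + 18/355) = √(3966788/355) = 2*√352052435/355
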